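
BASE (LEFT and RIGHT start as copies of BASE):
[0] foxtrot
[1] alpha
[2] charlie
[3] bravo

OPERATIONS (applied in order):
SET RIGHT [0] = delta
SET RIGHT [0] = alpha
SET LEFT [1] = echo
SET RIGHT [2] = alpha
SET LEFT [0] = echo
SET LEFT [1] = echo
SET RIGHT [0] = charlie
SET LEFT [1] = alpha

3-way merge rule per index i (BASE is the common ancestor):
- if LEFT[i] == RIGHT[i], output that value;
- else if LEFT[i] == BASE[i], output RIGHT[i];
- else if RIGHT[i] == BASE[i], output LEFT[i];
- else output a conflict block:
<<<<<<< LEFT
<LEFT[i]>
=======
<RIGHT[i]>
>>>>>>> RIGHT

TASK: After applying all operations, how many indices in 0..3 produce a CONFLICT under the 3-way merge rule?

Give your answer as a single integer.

Final LEFT:  [echo, alpha, charlie, bravo]
Final RIGHT: [charlie, alpha, alpha, bravo]
i=0: BASE=foxtrot L=echo R=charlie all differ -> CONFLICT
i=1: L=alpha R=alpha -> agree -> alpha
i=2: L=charlie=BASE, R=alpha -> take RIGHT -> alpha
i=3: L=bravo R=bravo -> agree -> bravo
Conflict count: 1

Answer: 1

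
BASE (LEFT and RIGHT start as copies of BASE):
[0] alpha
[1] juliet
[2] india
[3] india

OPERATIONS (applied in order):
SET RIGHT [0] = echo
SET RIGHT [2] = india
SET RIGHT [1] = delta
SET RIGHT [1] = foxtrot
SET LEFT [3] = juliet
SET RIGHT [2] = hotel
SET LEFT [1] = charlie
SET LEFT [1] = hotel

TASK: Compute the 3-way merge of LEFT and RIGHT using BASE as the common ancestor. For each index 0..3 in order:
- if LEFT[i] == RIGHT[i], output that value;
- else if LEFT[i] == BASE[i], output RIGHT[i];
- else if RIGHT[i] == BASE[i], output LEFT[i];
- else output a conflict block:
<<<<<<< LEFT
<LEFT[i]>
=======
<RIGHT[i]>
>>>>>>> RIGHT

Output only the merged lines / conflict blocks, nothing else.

Final LEFT:  [alpha, hotel, india, juliet]
Final RIGHT: [echo, foxtrot, hotel, india]
i=0: L=alpha=BASE, R=echo -> take RIGHT -> echo
i=1: BASE=juliet L=hotel R=foxtrot all differ -> CONFLICT
i=2: L=india=BASE, R=hotel -> take RIGHT -> hotel
i=3: L=juliet, R=india=BASE -> take LEFT -> juliet

Answer: echo
<<<<<<< LEFT
hotel
=======
foxtrot
>>>>>>> RIGHT
hotel
juliet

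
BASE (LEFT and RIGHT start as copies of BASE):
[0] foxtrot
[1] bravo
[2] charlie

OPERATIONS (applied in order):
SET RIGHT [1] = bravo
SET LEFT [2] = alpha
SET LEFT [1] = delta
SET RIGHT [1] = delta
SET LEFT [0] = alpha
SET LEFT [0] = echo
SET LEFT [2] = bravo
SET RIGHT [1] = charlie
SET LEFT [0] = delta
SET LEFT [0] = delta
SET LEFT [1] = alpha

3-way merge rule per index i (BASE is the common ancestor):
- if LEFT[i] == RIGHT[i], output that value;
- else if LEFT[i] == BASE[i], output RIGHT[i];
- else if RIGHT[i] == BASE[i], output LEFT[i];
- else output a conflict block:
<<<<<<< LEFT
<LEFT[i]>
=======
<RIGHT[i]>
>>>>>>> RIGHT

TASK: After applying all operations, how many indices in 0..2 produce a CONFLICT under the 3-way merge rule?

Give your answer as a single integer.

Final LEFT:  [delta, alpha, bravo]
Final RIGHT: [foxtrot, charlie, charlie]
i=0: L=delta, R=foxtrot=BASE -> take LEFT -> delta
i=1: BASE=bravo L=alpha R=charlie all differ -> CONFLICT
i=2: L=bravo, R=charlie=BASE -> take LEFT -> bravo
Conflict count: 1

Answer: 1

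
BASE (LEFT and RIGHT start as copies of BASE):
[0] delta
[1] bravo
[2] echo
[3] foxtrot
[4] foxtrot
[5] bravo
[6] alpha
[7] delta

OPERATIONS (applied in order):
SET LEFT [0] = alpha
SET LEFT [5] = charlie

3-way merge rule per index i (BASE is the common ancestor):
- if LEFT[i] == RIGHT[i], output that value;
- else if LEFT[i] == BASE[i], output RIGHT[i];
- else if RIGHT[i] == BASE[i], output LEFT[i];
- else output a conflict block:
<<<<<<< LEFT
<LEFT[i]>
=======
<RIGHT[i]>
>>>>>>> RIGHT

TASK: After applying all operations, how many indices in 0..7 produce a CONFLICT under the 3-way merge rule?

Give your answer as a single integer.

Answer: 0

Derivation:
Final LEFT:  [alpha, bravo, echo, foxtrot, foxtrot, charlie, alpha, delta]
Final RIGHT: [delta, bravo, echo, foxtrot, foxtrot, bravo, alpha, delta]
i=0: L=alpha, R=delta=BASE -> take LEFT -> alpha
i=1: L=bravo R=bravo -> agree -> bravo
i=2: L=echo R=echo -> agree -> echo
i=3: L=foxtrot R=foxtrot -> agree -> foxtrot
i=4: L=foxtrot R=foxtrot -> agree -> foxtrot
i=5: L=charlie, R=bravo=BASE -> take LEFT -> charlie
i=6: L=alpha R=alpha -> agree -> alpha
i=7: L=delta R=delta -> agree -> delta
Conflict count: 0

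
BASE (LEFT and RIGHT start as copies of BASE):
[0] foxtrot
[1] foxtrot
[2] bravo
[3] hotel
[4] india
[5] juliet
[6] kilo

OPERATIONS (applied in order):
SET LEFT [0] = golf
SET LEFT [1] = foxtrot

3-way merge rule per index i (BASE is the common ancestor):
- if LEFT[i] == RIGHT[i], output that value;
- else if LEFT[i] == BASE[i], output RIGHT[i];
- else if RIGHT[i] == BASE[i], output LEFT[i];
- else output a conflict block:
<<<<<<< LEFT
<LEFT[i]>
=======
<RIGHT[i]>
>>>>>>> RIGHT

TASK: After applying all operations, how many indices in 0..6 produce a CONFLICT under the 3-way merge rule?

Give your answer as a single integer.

Answer: 0

Derivation:
Final LEFT:  [golf, foxtrot, bravo, hotel, india, juliet, kilo]
Final RIGHT: [foxtrot, foxtrot, bravo, hotel, india, juliet, kilo]
i=0: L=golf, R=foxtrot=BASE -> take LEFT -> golf
i=1: L=foxtrot R=foxtrot -> agree -> foxtrot
i=2: L=bravo R=bravo -> agree -> bravo
i=3: L=hotel R=hotel -> agree -> hotel
i=4: L=india R=india -> agree -> india
i=5: L=juliet R=juliet -> agree -> juliet
i=6: L=kilo R=kilo -> agree -> kilo
Conflict count: 0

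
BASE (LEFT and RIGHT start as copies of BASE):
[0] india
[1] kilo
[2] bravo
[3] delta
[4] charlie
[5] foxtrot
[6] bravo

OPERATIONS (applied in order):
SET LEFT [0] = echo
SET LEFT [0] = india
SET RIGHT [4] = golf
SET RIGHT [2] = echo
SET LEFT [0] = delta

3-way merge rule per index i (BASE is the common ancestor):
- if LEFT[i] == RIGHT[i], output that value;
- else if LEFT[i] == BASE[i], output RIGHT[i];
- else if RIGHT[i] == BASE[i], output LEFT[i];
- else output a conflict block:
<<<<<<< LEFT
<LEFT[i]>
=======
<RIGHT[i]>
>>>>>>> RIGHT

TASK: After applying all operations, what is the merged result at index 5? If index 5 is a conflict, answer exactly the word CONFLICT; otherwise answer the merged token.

Final LEFT:  [delta, kilo, bravo, delta, charlie, foxtrot, bravo]
Final RIGHT: [india, kilo, echo, delta, golf, foxtrot, bravo]
i=0: L=delta, R=india=BASE -> take LEFT -> delta
i=1: L=kilo R=kilo -> agree -> kilo
i=2: L=bravo=BASE, R=echo -> take RIGHT -> echo
i=3: L=delta R=delta -> agree -> delta
i=4: L=charlie=BASE, R=golf -> take RIGHT -> golf
i=5: L=foxtrot R=foxtrot -> agree -> foxtrot
i=6: L=bravo R=bravo -> agree -> bravo
Index 5 -> foxtrot

Answer: foxtrot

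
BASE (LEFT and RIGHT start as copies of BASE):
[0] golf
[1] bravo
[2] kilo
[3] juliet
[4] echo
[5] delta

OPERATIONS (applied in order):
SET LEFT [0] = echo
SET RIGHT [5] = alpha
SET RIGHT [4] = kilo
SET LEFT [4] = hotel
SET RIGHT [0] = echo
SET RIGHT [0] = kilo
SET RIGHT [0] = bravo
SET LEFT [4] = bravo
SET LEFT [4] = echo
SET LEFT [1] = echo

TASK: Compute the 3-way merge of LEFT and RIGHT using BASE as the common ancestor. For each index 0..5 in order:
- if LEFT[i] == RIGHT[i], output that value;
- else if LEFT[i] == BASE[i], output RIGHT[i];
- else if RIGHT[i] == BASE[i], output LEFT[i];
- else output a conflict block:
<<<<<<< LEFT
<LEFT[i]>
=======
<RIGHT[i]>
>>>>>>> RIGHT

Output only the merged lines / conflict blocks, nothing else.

Final LEFT:  [echo, echo, kilo, juliet, echo, delta]
Final RIGHT: [bravo, bravo, kilo, juliet, kilo, alpha]
i=0: BASE=golf L=echo R=bravo all differ -> CONFLICT
i=1: L=echo, R=bravo=BASE -> take LEFT -> echo
i=2: L=kilo R=kilo -> agree -> kilo
i=3: L=juliet R=juliet -> agree -> juliet
i=4: L=echo=BASE, R=kilo -> take RIGHT -> kilo
i=5: L=delta=BASE, R=alpha -> take RIGHT -> alpha

Answer: <<<<<<< LEFT
echo
=======
bravo
>>>>>>> RIGHT
echo
kilo
juliet
kilo
alpha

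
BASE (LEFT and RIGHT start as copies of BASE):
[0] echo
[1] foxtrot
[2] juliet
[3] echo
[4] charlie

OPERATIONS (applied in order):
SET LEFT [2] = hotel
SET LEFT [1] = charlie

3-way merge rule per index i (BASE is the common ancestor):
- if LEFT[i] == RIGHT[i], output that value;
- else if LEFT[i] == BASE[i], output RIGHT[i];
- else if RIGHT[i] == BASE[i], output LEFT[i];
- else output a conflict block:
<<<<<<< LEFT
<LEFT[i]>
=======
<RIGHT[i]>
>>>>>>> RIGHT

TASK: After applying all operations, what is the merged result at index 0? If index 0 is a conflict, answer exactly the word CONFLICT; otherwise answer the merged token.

Final LEFT:  [echo, charlie, hotel, echo, charlie]
Final RIGHT: [echo, foxtrot, juliet, echo, charlie]
i=0: L=echo R=echo -> agree -> echo
i=1: L=charlie, R=foxtrot=BASE -> take LEFT -> charlie
i=2: L=hotel, R=juliet=BASE -> take LEFT -> hotel
i=3: L=echo R=echo -> agree -> echo
i=4: L=charlie R=charlie -> agree -> charlie
Index 0 -> echo

Answer: echo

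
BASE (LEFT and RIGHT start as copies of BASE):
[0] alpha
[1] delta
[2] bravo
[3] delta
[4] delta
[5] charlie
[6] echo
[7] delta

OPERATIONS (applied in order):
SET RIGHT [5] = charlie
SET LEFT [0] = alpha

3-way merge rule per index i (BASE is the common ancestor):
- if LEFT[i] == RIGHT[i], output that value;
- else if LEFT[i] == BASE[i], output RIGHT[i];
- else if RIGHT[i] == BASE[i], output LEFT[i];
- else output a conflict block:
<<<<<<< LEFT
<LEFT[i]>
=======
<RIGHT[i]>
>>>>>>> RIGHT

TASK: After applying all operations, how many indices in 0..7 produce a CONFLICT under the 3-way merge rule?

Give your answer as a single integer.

Answer: 0

Derivation:
Final LEFT:  [alpha, delta, bravo, delta, delta, charlie, echo, delta]
Final RIGHT: [alpha, delta, bravo, delta, delta, charlie, echo, delta]
i=0: L=alpha R=alpha -> agree -> alpha
i=1: L=delta R=delta -> agree -> delta
i=2: L=bravo R=bravo -> agree -> bravo
i=3: L=delta R=delta -> agree -> delta
i=4: L=delta R=delta -> agree -> delta
i=5: L=charlie R=charlie -> agree -> charlie
i=6: L=echo R=echo -> agree -> echo
i=7: L=delta R=delta -> agree -> delta
Conflict count: 0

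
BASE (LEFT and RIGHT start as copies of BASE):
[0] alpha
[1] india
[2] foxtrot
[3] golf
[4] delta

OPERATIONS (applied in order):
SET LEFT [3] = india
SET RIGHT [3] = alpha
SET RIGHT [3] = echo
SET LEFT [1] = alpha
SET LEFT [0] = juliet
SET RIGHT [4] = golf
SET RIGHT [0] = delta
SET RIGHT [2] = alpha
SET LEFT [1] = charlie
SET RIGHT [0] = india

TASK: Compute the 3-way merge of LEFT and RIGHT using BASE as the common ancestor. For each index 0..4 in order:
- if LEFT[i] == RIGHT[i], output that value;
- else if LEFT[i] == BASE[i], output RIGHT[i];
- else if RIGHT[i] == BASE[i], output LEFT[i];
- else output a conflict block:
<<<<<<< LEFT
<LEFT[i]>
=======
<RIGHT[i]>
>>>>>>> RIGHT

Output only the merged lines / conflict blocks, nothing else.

Final LEFT:  [juliet, charlie, foxtrot, india, delta]
Final RIGHT: [india, india, alpha, echo, golf]
i=0: BASE=alpha L=juliet R=india all differ -> CONFLICT
i=1: L=charlie, R=india=BASE -> take LEFT -> charlie
i=2: L=foxtrot=BASE, R=alpha -> take RIGHT -> alpha
i=3: BASE=golf L=india R=echo all differ -> CONFLICT
i=4: L=delta=BASE, R=golf -> take RIGHT -> golf

Answer: <<<<<<< LEFT
juliet
=======
india
>>>>>>> RIGHT
charlie
alpha
<<<<<<< LEFT
india
=======
echo
>>>>>>> RIGHT
golf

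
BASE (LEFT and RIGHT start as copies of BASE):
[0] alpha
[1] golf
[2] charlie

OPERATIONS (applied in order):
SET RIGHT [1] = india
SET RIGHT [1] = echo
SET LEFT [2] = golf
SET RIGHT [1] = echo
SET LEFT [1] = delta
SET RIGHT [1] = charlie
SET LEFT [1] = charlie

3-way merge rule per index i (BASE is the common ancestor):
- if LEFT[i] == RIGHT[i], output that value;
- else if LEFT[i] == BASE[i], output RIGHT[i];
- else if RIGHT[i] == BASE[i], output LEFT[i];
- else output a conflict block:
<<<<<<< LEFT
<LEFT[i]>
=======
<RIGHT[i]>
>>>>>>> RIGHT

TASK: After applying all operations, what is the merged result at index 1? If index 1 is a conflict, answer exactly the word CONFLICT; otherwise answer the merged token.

Final LEFT:  [alpha, charlie, golf]
Final RIGHT: [alpha, charlie, charlie]
i=0: L=alpha R=alpha -> agree -> alpha
i=1: L=charlie R=charlie -> agree -> charlie
i=2: L=golf, R=charlie=BASE -> take LEFT -> golf
Index 1 -> charlie

Answer: charlie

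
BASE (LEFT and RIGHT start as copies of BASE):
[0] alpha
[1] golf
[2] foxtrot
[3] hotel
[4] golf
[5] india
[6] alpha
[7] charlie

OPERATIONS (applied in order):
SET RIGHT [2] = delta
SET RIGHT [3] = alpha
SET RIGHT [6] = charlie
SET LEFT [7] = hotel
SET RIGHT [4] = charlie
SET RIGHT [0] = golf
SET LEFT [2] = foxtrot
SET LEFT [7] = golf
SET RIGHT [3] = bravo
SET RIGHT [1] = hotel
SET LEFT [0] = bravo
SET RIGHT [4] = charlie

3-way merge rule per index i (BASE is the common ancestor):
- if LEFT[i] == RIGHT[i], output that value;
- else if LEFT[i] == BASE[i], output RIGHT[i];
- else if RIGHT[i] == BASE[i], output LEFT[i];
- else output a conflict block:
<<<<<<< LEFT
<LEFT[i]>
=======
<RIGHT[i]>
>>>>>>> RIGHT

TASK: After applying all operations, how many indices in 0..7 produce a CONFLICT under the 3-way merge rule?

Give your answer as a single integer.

Final LEFT:  [bravo, golf, foxtrot, hotel, golf, india, alpha, golf]
Final RIGHT: [golf, hotel, delta, bravo, charlie, india, charlie, charlie]
i=0: BASE=alpha L=bravo R=golf all differ -> CONFLICT
i=1: L=golf=BASE, R=hotel -> take RIGHT -> hotel
i=2: L=foxtrot=BASE, R=delta -> take RIGHT -> delta
i=3: L=hotel=BASE, R=bravo -> take RIGHT -> bravo
i=4: L=golf=BASE, R=charlie -> take RIGHT -> charlie
i=5: L=india R=india -> agree -> india
i=6: L=alpha=BASE, R=charlie -> take RIGHT -> charlie
i=7: L=golf, R=charlie=BASE -> take LEFT -> golf
Conflict count: 1

Answer: 1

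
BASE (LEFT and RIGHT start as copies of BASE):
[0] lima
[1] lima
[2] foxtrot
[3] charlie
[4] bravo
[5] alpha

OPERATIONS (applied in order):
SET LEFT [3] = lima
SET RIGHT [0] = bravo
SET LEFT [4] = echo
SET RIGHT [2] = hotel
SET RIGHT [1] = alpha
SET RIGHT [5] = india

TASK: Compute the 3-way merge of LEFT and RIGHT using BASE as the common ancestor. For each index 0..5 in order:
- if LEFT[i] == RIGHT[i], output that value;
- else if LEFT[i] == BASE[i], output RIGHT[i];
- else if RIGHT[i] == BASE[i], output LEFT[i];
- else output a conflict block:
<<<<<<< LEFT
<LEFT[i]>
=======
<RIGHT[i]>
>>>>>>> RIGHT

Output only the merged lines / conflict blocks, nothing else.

Answer: bravo
alpha
hotel
lima
echo
india

Derivation:
Final LEFT:  [lima, lima, foxtrot, lima, echo, alpha]
Final RIGHT: [bravo, alpha, hotel, charlie, bravo, india]
i=0: L=lima=BASE, R=bravo -> take RIGHT -> bravo
i=1: L=lima=BASE, R=alpha -> take RIGHT -> alpha
i=2: L=foxtrot=BASE, R=hotel -> take RIGHT -> hotel
i=3: L=lima, R=charlie=BASE -> take LEFT -> lima
i=4: L=echo, R=bravo=BASE -> take LEFT -> echo
i=5: L=alpha=BASE, R=india -> take RIGHT -> india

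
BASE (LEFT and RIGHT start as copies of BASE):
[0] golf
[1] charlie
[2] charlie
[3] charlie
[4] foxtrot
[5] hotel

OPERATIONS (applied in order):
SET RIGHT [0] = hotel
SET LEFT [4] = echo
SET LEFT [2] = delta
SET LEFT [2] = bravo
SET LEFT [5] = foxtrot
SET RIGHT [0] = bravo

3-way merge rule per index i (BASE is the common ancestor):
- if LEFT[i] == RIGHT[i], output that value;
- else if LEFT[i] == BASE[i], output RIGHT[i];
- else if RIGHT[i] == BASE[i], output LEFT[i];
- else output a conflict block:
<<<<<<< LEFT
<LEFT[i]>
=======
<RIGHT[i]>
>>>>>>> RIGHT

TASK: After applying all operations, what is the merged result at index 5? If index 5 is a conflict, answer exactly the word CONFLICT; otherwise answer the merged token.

Answer: foxtrot

Derivation:
Final LEFT:  [golf, charlie, bravo, charlie, echo, foxtrot]
Final RIGHT: [bravo, charlie, charlie, charlie, foxtrot, hotel]
i=0: L=golf=BASE, R=bravo -> take RIGHT -> bravo
i=1: L=charlie R=charlie -> agree -> charlie
i=2: L=bravo, R=charlie=BASE -> take LEFT -> bravo
i=3: L=charlie R=charlie -> agree -> charlie
i=4: L=echo, R=foxtrot=BASE -> take LEFT -> echo
i=5: L=foxtrot, R=hotel=BASE -> take LEFT -> foxtrot
Index 5 -> foxtrot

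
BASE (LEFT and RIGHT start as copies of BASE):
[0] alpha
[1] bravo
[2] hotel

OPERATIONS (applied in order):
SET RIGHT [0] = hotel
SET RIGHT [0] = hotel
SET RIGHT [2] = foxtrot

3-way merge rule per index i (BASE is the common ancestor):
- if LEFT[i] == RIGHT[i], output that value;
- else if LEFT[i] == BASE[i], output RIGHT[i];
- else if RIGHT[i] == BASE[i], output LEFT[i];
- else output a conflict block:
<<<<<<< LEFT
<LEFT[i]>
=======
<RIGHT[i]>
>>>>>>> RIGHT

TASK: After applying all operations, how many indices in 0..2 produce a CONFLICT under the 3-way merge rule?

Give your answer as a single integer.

Answer: 0

Derivation:
Final LEFT:  [alpha, bravo, hotel]
Final RIGHT: [hotel, bravo, foxtrot]
i=0: L=alpha=BASE, R=hotel -> take RIGHT -> hotel
i=1: L=bravo R=bravo -> agree -> bravo
i=2: L=hotel=BASE, R=foxtrot -> take RIGHT -> foxtrot
Conflict count: 0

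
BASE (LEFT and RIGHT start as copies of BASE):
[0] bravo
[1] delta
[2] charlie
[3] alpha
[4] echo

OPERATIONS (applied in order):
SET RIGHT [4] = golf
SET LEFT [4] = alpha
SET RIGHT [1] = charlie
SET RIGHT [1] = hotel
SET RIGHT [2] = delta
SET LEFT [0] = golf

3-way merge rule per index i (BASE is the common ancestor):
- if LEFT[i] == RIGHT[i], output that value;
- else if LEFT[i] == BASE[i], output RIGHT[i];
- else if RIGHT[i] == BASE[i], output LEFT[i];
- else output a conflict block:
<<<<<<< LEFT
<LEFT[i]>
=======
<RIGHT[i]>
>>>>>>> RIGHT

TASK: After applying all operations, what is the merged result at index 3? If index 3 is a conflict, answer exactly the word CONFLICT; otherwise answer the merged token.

Answer: alpha

Derivation:
Final LEFT:  [golf, delta, charlie, alpha, alpha]
Final RIGHT: [bravo, hotel, delta, alpha, golf]
i=0: L=golf, R=bravo=BASE -> take LEFT -> golf
i=1: L=delta=BASE, R=hotel -> take RIGHT -> hotel
i=2: L=charlie=BASE, R=delta -> take RIGHT -> delta
i=3: L=alpha R=alpha -> agree -> alpha
i=4: BASE=echo L=alpha R=golf all differ -> CONFLICT
Index 3 -> alpha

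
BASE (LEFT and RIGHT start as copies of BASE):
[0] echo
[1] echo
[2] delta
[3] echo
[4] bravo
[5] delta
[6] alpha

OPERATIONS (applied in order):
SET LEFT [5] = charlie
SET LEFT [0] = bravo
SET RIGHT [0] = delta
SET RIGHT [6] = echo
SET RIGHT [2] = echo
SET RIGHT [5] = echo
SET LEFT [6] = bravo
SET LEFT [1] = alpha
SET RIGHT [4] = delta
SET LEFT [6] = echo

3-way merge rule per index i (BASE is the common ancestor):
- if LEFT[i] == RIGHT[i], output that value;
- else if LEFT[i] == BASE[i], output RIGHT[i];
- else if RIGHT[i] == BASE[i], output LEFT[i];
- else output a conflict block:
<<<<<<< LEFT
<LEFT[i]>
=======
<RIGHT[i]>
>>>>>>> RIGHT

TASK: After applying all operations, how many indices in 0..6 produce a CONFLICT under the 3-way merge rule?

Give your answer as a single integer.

Answer: 2

Derivation:
Final LEFT:  [bravo, alpha, delta, echo, bravo, charlie, echo]
Final RIGHT: [delta, echo, echo, echo, delta, echo, echo]
i=0: BASE=echo L=bravo R=delta all differ -> CONFLICT
i=1: L=alpha, R=echo=BASE -> take LEFT -> alpha
i=2: L=delta=BASE, R=echo -> take RIGHT -> echo
i=3: L=echo R=echo -> agree -> echo
i=4: L=bravo=BASE, R=delta -> take RIGHT -> delta
i=5: BASE=delta L=charlie R=echo all differ -> CONFLICT
i=6: L=echo R=echo -> agree -> echo
Conflict count: 2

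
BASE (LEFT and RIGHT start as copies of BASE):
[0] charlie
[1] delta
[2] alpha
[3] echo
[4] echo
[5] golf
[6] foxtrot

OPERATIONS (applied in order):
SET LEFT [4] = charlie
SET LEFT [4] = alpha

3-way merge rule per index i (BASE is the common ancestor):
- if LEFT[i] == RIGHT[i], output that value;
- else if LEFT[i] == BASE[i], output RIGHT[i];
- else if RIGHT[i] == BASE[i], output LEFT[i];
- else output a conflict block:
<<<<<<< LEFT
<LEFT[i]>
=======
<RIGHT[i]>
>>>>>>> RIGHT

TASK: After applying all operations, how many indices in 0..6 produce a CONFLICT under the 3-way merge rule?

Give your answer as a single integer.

Answer: 0

Derivation:
Final LEFT:  [charlie, delta, alpha, echo, alpha, golf, foxtrot]
Final RIGHT: [charlie, delta, alpha, echo, echo, golf, foxtrot]
i=0: L=charlie R=charlie -> agree -> charlie
i=1: L=delta R=delta -> agree -> delta
i=2: L=alpha R=alpha -> agree -> alpha
i=3: L=echo R=echo -> agree -> echo
i=4: L=alpha, R=echo=BASE -> take LEFT -> alpha
i=5: L=golf R=golf -> agree -> golf
i=6: L=foxtrot R=foxtrot -> agree -> foxtrot
Conflict count: 0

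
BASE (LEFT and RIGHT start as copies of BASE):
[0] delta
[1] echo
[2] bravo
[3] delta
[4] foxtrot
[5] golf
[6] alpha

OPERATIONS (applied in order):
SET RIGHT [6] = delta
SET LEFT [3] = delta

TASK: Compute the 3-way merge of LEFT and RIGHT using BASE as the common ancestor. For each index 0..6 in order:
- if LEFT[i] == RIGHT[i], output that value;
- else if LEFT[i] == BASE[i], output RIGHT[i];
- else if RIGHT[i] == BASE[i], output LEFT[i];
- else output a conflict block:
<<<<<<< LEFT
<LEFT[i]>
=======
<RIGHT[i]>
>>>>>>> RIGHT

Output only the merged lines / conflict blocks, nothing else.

Final LEFT:  [delta, echo, bravo, delta, foxtrot, golf, alpha]
Final RIGHT: [delta, echo, bravo, delta, foxtrot, golf, delta]
i=0: L=delta R=delta -> agree -> delta
i=1: L=echo R=echo -> agree -> echo
i=2: L=bravo R=bravo -> agree -> bravo
i=3: L=delta R=delta -> agree -> delta
i=4: L=foxtrot R=foxtrot -> agree -> foxtrot
i=5: L=golf R=golf -> agree -> golf
i=6: L=alpha=BASE, R=delta -> take RIGHT -> delta

Answer: delta
echo
bravo
delta
foxtrot
golf
delta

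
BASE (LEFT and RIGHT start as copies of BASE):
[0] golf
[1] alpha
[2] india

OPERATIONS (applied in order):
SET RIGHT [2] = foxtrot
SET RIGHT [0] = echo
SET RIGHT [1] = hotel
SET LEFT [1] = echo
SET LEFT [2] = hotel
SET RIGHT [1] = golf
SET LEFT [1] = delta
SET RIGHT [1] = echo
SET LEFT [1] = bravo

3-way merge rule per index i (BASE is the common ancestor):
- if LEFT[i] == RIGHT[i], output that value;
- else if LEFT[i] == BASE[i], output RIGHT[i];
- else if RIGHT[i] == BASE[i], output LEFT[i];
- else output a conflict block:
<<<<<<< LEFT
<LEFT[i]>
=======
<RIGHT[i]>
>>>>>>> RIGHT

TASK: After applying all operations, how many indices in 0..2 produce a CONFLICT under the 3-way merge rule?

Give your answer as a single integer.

Answer: 2

Derivation:
Final LEFT:  [golf, bravo, hotel]
Final RIGHT: [echo, echo, foxtrot]
i=0: L=golf=BASE, R=echo -> take RIGHT -> echo
i=1: BASE=alpha L=bravo R=echo all differ -> CONFLICT
i=2: BASE=india L=hotel R=foxtrot all differ -> CONFLICT
Conflict count: 2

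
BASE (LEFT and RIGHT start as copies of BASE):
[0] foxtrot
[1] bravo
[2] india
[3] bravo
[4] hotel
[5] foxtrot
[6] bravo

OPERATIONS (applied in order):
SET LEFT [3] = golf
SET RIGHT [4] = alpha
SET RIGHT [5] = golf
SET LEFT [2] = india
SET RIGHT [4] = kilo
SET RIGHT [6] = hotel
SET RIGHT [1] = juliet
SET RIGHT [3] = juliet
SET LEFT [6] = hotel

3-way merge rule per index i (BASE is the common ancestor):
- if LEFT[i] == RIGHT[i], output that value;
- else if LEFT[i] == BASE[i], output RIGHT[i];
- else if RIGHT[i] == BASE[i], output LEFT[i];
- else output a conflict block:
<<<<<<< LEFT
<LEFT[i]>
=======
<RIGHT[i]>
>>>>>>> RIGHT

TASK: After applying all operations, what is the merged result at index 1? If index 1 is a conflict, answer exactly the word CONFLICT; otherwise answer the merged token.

Answer: juliet

Derivation:
Final LEFT:  [foxtrot, bravo, india, golf, hotel, foxtrot, hotel]
Final RIGHT: [foxtrot, juliet, india, juliet, kilo, golf, hotel]
i=0: L=foxtrot R=foxtrot -> agree -> foxtrot
i=1: L=bravo=BASE, R=juliet -> take RIGHT -> juliet
i=2: L=india R=india -> agree -> india
i=3: BASE=bravo L=golf R=juliet all differ -> CONFLICT
i=4: L=hotel=BASE, R=kilo -> take RIGHT -> kilo
i=5: L=foxtrot=BASE, R=golf -> take RIGHT -> golf
i=6: L=hotel R=hotel -> agree -> hotel
Index 1 -> juliet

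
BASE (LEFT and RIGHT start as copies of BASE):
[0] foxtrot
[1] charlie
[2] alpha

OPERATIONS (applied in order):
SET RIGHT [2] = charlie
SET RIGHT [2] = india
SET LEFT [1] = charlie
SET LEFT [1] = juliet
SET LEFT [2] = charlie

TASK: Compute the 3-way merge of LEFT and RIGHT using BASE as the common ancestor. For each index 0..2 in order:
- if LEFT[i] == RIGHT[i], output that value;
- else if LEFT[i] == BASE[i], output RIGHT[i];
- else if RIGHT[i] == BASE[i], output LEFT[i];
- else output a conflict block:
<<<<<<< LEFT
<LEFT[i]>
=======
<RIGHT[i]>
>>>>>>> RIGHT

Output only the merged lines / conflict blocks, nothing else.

Final LEFT:  [foxtrot, juliet, charlie]
Final RIGHT: [foxtrot, charlie, india]
i=0: L=foxtrot R=foxtrot -> agree -> foxtrot
i=1: L=juliet, R=charlie=BASE -> take LEFT -> juliet
i=2: BASE=alpha L=charlie R=india all differ -> CONFLICT

Answer: foxtrot
juliet
<<<<<<< LEFT
charlie
=======
india
>>>>>>> RIGHT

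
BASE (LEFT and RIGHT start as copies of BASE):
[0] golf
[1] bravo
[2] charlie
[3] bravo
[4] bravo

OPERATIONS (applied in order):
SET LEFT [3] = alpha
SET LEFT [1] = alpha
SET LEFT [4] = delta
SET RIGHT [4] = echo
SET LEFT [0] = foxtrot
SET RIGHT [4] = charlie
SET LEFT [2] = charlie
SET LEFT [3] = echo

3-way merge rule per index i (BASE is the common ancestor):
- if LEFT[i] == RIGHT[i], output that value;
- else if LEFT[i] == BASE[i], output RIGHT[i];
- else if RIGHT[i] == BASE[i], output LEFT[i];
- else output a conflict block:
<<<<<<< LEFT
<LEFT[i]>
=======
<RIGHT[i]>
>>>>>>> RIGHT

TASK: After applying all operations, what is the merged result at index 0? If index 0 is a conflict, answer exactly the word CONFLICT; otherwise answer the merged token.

Answer: foxtrot

Derivation:
Final LEFT:  [foxtrot, alpha, charlie, echo, delta]
Final RIGHT: [golf, bravo, charlie, bravo, charlie]
i=0: L=foxtrot, R=golf=BASE -> take LEFT -> foxtrot
i=1: L=alpha, R=bravo=BASE -> take LEFT -> alpha
i=2: L=charlie R=charlie -> agree -> charlie
i=3: L=echo, R=bravo=BASE -> take LEFT -> echo
i=4: BASE=bravo L=delta R=charlie all differ -> CONFLICT
Index 0 -> foxtrot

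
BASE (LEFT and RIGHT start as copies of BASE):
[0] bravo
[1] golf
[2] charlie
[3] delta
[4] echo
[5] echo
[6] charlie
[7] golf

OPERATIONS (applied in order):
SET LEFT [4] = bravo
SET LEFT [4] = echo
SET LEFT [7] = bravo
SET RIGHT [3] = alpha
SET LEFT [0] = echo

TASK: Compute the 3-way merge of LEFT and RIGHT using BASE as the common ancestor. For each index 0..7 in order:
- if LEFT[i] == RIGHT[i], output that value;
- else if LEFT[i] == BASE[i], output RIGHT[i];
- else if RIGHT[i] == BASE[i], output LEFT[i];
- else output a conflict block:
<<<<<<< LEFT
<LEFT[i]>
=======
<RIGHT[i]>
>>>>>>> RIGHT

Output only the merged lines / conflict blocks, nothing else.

Answer: echo
golf
charlie
alpha
echo
echo
charlie
bravo

Derivation:
Final LEFT:  [echo, golf, charlie, delta, echo, echo, charlie, bravo]
Final RIGHT: [bravo, golf, charlie, alpha, echo, echo, charlie, golf]
i=0: L=echo, R=bravo=BASE -> take LEFT -> echo
i=1: L=golf R=golf -> agree -> golf
i=2: L=charlie R=charlie -> agree -> charlie
i=3: L=delta=BASE, R=alpha -> take RIGHT -> alpha
i=4: L=echo R=echo -> agree -> echo
i=5: L=echo R=echo -> agree -> echo
i=6: L=charlie R=charlie -> agree -> charlie
i=7: L=bravo, R=golf=BASE -> take LEFT -> bravo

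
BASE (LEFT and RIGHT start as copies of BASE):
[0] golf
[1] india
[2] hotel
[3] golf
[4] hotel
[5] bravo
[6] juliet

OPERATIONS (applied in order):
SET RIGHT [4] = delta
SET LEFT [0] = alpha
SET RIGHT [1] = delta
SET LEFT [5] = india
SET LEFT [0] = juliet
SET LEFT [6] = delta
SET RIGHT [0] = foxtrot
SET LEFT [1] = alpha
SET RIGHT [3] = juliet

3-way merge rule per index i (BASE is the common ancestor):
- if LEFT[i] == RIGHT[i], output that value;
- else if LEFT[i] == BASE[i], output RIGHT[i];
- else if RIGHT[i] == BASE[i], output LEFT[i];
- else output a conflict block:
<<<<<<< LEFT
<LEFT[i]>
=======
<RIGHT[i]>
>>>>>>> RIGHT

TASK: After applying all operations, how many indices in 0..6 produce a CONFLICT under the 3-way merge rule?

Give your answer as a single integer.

Answer: 2

Derivation:
Final LEFT:  [juliet, alpha, hotel, golf, hotel, india, delta]
Final RIGHT: [foxtrot, delta, hotel, juliet, delta, bravo, juliet]
i=0: BASE=golf L=juliet R=foxtrot all differ -> CONFLICT
i=1: BASE=india L=alpha R=delta all differ -> CONFLICT
i=2: L=hotel R=hotel -> agree -> hotel
i=3: L=golf=BASE, R=juliet -> take RIGHT -> juliet
i=4: L=hotel=BASE, R=delta -> take RIGHT -> delta
i=5: L=india, R=bravo=BASE -> take LEFT -> india
i=6: L=delta, R=juliet=BASE -> take LEFT -> delta
Conflict count: 2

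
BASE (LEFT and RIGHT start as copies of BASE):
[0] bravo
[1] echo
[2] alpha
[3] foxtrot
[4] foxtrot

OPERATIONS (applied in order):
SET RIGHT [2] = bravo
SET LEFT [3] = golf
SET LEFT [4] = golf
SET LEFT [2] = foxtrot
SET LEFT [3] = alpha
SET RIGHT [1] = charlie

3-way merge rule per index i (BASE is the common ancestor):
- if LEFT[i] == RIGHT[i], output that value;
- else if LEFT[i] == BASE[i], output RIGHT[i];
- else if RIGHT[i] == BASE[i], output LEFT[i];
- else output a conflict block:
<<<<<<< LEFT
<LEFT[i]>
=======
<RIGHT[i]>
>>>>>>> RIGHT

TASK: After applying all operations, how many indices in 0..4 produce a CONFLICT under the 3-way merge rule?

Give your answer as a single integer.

Answer: 1

Derivation:
Final LEFT:  [bravo, echo, foxtrot, alpha, golf]
Final RIGHT: [bravo, charlie, bravo, foxtrot, foxtrot]
i=0: L=bravo R=bravo -> agree -> bravo
i=1: L=echo=BASE, R=charlie -> take RIGHT -> charlie
i=2: BASE=alpha L=foxtrot R=bravo all differ -> CONFLICT
i=3: L=alpha, R=foxtrot=BASE -> take LEFT -> alpha
i=4: L=golf, R=foxtrot=BASE -> take LEFT -> golf
Conflict count: 1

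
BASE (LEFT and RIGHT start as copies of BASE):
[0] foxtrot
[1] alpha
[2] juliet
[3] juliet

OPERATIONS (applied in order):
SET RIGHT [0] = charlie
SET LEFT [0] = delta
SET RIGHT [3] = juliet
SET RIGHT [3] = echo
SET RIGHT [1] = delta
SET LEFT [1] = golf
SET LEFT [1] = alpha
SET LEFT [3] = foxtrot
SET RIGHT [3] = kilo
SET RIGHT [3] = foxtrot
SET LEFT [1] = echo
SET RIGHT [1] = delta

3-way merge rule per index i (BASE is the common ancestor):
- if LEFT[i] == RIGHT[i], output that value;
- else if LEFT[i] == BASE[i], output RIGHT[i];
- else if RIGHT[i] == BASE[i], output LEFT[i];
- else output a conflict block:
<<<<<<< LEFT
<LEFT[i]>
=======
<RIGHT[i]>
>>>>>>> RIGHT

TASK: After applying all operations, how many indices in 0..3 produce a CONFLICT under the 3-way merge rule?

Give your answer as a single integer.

Final LEFT:  [delta, echo, juliet, foxtrot]
Final RIGHT: [charlie, delta, juliet, foxtrot]
i=0: BASE=foxtrot L=delta R=charlie all differ -> CONFLICT
i=1: BASE=alpha L=echo R=delta all differ -> CONFLICT
i=2: L=juliet R=juliet -> agree -> juliet
i=3: L=foxtrot R=foxtrot -> agree -> foxtrot
Conflict count: 2

Answer: 2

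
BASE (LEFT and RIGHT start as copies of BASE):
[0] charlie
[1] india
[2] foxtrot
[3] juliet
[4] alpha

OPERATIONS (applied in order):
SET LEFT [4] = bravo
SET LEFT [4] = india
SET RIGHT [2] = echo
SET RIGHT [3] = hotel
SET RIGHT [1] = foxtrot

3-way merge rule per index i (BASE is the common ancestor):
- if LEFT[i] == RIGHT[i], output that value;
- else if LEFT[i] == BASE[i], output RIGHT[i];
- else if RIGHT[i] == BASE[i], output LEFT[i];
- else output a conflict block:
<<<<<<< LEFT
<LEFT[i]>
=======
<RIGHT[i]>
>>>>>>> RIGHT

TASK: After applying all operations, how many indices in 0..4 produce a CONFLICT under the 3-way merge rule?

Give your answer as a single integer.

Final LEFT:  [charlie, india, foxtrot, juliet, india]
Final RIGHT: [charlie, foxtrot, echo, hotel, alpha]
i=0: L=charlie R=charlie -> agree -> charlie
i=1: L=india=BASE, R=foxtrot -> take RIGHT -> foxtrot
i=2: L=foxtrot=BASE, R=echo -> take RIGHT -> echo
i=3: L=juliet=BASE, R=hotel -> take RIGHT -> hotel
i=4: L=india, R=alpha=BASE -> take LEFT -> india
Conflict count: 0

Answer: 0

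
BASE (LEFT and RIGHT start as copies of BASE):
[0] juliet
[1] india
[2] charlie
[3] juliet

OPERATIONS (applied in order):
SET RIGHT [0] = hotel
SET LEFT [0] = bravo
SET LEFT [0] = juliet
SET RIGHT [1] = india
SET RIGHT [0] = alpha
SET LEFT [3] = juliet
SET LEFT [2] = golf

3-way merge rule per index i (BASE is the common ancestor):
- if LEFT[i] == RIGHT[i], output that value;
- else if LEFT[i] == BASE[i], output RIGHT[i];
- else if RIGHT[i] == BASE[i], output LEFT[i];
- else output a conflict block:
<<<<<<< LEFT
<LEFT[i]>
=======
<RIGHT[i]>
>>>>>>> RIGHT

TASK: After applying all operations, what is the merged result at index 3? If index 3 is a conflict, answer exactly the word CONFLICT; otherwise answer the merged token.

Answer: juliet

Derivation:
Final LEFT:  [juliet, india, golf, juliet]
Final RIGHT: [alpha, india, charlie, juliet]
i=0: L=juliet=BASE, R=alpha -> take RIGHT -> alpha
i=1: L=india R=india -> agree -> india
i=2: L=golf, R=charlie=BASE -> take LEFT -> golf
i=3: L=juliet R=juliet -> agree -> juliet
Index 3 -> juliet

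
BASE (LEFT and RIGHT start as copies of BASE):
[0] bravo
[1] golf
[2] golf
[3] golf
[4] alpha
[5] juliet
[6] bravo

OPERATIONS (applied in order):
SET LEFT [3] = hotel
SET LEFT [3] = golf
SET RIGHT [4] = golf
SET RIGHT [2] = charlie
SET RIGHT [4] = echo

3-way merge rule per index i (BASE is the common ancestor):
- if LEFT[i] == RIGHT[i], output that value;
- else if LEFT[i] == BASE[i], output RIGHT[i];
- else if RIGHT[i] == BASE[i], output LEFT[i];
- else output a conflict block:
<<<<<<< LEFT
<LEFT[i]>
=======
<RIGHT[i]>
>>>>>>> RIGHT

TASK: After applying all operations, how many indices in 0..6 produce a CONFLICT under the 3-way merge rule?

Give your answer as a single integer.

Final LEFT:  [bravo, golf, golf, golf, alpha, juliet, bravo]
Final RIGHT: [bravo, golf, charlie, golf, echo, juliet, bravo]
i=0: L=bravo R=bravo -> agree -> bravo
i=1: L=golf R=golf -> agree -> golf
i=2: L=golf=BASE, R=charlie -> take RIGHT -> charlie
i=3: L=golf R=golf -> agree -> golf
i=4: L=alpha=BASE, R=echo -> take RIGHT -> echo
i=5: L=juliet R=juliet -> agree -> juliet
i=6: L=bravo R=bravo -> agree -> bravo
Conflict count: 0

Answer: 0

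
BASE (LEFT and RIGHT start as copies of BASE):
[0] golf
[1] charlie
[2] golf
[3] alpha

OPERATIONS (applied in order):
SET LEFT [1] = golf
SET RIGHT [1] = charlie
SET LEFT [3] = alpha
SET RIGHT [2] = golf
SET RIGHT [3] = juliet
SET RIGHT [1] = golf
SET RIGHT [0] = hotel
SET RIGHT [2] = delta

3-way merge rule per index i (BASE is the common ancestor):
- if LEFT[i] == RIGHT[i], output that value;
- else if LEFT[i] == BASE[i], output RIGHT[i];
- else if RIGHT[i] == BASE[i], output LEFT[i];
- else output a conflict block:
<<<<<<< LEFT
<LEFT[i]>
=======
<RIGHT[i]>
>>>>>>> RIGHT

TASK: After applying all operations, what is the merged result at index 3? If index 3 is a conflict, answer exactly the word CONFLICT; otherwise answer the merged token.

Final LEFT:  [golf, golf, golf, alpha]
Final RIGHT: [hotel, golf, delta, juliet]
i=0: L=golf=BASE, R=hotel -> take RIGHT -> hotel
i=1: L=golf R=golf -> agree -> golf
i=2: L=golf=BASE, R=delta -> take RIGHT -> delta
i=3: L=alpha=BASE, R=juliet -> take RIGHT -> juliet
Index 3 -> juliet

Answer: juliet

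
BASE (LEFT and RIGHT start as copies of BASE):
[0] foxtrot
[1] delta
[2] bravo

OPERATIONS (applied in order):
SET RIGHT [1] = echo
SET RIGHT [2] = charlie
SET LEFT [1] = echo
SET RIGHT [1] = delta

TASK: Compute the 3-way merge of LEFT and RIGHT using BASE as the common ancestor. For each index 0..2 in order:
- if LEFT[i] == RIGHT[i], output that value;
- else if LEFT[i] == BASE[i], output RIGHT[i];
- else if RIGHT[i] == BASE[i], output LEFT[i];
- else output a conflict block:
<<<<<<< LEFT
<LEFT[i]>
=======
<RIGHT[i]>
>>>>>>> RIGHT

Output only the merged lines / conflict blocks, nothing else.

Answer: foxtrot
echo
charlie

Derivation:
Final LEFT:  [foxtrot, echo, bravo]
Final RIGHT: [foxtrot, delta, charlie]
i=0: L=foxtrot R=foxtrot -> agree -> foxtrot
i=1: L=echo, R=delta=BASE -> take LEFT -> echo
i=2: L=bravo=BASE, R=charlie -> take RIGHT -> charlie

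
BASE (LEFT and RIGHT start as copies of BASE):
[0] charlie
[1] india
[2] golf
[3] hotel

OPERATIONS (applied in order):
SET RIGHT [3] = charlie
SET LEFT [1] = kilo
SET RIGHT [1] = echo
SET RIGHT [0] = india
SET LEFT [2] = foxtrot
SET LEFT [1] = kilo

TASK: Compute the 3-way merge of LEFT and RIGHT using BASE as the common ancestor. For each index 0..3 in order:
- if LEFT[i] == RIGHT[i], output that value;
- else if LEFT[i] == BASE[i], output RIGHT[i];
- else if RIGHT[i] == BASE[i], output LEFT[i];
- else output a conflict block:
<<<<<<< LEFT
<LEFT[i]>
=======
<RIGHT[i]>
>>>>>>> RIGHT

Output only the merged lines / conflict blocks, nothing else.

Answer: india
<<<<<<< LEFT
kilo
=======
echo
>>>>>>> RIGHT
foxtrot
charlie

Derivation:
Final LEFT:  [charlie, kilo, foxtrot, hotel]
Final RIGHT: [india, echo, golf, charlie]
i=0: L=charlie=BASE, R=india -> take RIGHT -> india
i=1: BASE=india L=kilo R=echo all differ -> CONFLICT
i=2: L=foxtrot, R=golf=BASE -> take LEFT -> foxtrot
i=3: L=hotel=BASE, R=charlie -> take RIGHT -> charlie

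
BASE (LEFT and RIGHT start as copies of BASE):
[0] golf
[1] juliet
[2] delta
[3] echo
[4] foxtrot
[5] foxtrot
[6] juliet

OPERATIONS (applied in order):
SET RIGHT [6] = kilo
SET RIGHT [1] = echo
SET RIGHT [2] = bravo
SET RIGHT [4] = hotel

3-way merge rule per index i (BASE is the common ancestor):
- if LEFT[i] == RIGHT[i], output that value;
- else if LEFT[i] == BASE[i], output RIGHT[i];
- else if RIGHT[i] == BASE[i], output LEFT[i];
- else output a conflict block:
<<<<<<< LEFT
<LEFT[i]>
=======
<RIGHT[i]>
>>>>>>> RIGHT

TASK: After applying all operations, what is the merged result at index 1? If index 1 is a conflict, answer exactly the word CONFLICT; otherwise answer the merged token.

Answer: echo

Derivation:
Final LEFT:  [golf, juliet, delta, echo, foxtrot, foxtrot, juliet]
Final RIGHT: [golf, echo, bravo, echo, hotel, foxtrot, kilo]
i=0: L=golf R=golf -> agree -> golf
i=1: L=juliet=BASE, R=echo -> take RIGHT -> echo
i=2: L=delta=BASE, R=bravo -> take RIGHT -> bravo
i=3: L=echo R=echo -> agree -> echo
i=4: L=foxtrot=BASE, R=hotel -> take RIGHT -> hotel
i=5: L=foxtrot R=foxtrot -> agree -> foxtrot
i=6: L=juliet=BASE, R=kilo -> take RIGHT -> kilo
Index 1 -> echo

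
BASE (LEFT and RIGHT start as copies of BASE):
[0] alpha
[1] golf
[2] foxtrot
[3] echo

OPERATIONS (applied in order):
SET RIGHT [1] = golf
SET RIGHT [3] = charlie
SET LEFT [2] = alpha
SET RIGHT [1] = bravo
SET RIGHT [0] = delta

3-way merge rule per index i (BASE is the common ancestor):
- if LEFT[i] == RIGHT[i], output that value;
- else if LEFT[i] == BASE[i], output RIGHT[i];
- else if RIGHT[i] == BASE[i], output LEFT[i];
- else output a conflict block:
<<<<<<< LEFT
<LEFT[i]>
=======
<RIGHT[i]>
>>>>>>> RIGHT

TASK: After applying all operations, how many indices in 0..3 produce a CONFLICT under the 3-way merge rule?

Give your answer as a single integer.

Final LEFT:  [alpha, golf, alpha, echo]
Final RIGHT: [delta, bravo, foxtrot, charlie]
i=0: L=alpha=BASE, R=delta -> take RIGHT -> delta
i=1: L=golf=BASE, R=bravo -> take RIGHT -> bravo
i=2: L=alpha, R=foxtrot=BASE -> take LEFT -> alpha
i=3: L=echo=BASE, R=charlie -> take RIGHT -> charlie
Conflict count: 0

Answer: 0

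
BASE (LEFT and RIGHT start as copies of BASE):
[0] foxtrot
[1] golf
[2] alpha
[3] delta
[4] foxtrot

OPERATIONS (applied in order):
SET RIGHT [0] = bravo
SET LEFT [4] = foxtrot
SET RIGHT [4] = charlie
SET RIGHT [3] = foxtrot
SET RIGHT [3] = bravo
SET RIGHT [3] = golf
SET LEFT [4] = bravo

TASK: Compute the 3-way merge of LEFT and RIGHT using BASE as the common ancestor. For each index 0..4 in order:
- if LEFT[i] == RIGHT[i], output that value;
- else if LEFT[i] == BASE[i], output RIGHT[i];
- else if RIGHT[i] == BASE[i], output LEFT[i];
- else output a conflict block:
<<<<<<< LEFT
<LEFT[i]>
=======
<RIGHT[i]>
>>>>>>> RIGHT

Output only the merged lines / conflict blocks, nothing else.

Final LEFT:  [foxtrot, golf, alpha, delta, bravo]
Final RIGHT: [bravo, golf, alpha, golf, charlie]
i=0: L=foxtrot=BASE, R=bravo -> take RIGHT -> bravo
i=1: L=golf R=golf -> agree -> golf
i=2: L=alpha R=alpha -> agree -> alpha
i=3: L=delta=BASE, R=golf -> take RIGHT -> golf
i=4: BASE=foxtrot L=bravo R=charlie all differ -> CONFLICT

Answer: bravo
golf
alpha
golf
<<<<<<< LEFT
bravo
=======
charlie
>>>>>>> RIGHT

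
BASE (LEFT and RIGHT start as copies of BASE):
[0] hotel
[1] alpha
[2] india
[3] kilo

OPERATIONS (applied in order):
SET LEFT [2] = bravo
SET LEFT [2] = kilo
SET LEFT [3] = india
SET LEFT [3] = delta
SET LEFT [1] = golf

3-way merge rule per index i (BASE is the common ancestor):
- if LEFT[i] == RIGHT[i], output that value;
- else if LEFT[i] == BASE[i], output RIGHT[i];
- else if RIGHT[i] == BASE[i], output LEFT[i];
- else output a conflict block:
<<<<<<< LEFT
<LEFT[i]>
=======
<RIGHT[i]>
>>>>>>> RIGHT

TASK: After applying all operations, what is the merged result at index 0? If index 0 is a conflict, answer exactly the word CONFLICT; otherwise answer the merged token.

Final LEFT:  [hotel, golf, kilo, delta]
Final RIGHT: [hotel, alpha, india, kilo]
i=0: L=hotel R=hotel -> agree -> hotel
i=1: L=golf, R=alpha=BASE -> take LEFT -> golf
i=2: L=kilo, R=india=BASE -> take LEFT -> kilo
i=3: L=delta, R=kilo=BASE -> take LEFT -> delta
Index 0 -> hotel

Answer: hotel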